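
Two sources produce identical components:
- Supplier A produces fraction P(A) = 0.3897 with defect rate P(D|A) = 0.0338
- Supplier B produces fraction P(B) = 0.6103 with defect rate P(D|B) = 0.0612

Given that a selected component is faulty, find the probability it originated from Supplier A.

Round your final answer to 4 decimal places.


Let A = from Supplier A, D = faulty

Given:
- P(A) = 0.3897, P(B) = 0.6103
- P(D|A) = 0.0338, P(D|B) = 0.0612

Step 1: Find P(D)
P(D) = P(D|A)P(A) + P(D|B)P(B)
     = 0.0338 × 0.3897 + 0.0612 × 0.6103
     = 0.01317186 + 0.03735036
     = 0.05052222

Step 2: Apply Bayes' theorem
P(A|D) = P(D|A)P(A) / P(D)
       = 0.01317186 / 0.05052222
       = 0.2607


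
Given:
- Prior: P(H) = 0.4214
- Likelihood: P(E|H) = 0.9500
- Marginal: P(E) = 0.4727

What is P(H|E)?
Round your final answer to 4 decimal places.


Using Bayes' theorem:

P(H|E) = P(E|H) × P(H) / P(E)
       = 0.9500 × 0.4214 / 0.4727
       = 0.40033000 / 0.4727
       = 0.8469

The evidence strengthens our belief in H.
Prior: 0.4214 → Posterior: 0.8469


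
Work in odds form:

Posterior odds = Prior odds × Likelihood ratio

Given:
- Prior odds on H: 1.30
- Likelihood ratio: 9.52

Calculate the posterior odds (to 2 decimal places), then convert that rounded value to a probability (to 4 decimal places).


Step 1: Calculate posterior odds
Posterior odds = Prior odds × LR
               = 1.30 × 9.52
               = 12.38

Step 2: Convert to probability
P(H|E) = Posterior odds / (1 + Posterior odds)
       = 12.38 / (1 + 12.38)
       = 12.38 / 13.38
       = 0.9253

The evidence increased P(H) from 0.5652 to 0.9253.


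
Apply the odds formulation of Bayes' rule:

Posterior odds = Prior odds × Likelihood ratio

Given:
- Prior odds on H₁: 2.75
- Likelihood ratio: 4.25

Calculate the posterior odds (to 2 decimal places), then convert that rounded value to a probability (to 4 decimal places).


Step 1: Calculate posterior odds
Posterior odds = Prior odds × LR
               = 2.75 × 4.25
               = 11.69

Step 2: Convert to probability
P(H₁|E) = Posterior odds / (1 + Posterior odds)
       = 11.69 / (1 + 11.69)
       = 11.69 / 12.69
       = 0.9212

The evidence increased P(H₁) from 0.7333 to 0.9212.


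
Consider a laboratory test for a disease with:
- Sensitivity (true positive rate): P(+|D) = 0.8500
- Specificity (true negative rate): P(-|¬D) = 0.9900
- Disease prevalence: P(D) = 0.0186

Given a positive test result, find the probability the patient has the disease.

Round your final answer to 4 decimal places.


Let D = has disease, + = positive test

Given:
- P(D) = 0.0186 (prevalence)
- P(+|D) = 0.8500 (sensitivity)
- P(-|¬D) = 0.9900 (specificity)
- P(+|¬D) = 0.0100 (false positive rate = 1 - specificity)

Step 1: Find P(+)
P(+) = P(+|D)P(D) + P(+|¬D)P(¬D)
     = 0.8500 × 0.0186 + 0.0100 × 0.9814
     = 0.01581000 + 0.00981400
     = 0.02562400

Step 2: Apply Bayes' theorem for P(D|+)
P(D|+) = P(+|D)P(D) / P(+)
       = 0.01581000 / 0.02562400
       = 0.6170


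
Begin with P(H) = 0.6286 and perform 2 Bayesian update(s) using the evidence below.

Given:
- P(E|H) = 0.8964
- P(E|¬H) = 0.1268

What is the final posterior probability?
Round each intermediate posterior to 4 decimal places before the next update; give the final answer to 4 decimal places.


Sequential Bayesian updating:

Initial prior: P(H) = 0.6286

Update 1:
  P(E) = 0.8964 × 0.6286 + 0.1268 × 0.3714 = 0.56347704 + 0.04709352 = 0.61057056
  P(H|E) = 0.56347704 / 0.61057056 = 0.9229

Update 2:
  P(E) = 0.8964 × 0.9229 + 0.1268 × 0.0771 = 0.82728756 + 0.00977628 = 0.83706384
  P(H|E) = 0.82728756 / 0.83706384 = 0.9883

Final posterior: 0.9883


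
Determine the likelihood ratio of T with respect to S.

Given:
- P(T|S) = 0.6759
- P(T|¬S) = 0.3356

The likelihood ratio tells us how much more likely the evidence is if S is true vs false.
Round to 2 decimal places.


Likelihood Ratio (LR) = P(T|S) / P(T|¬S)

LR = 0.6759 / 0.3356
   = 2.01

The evidence is 2.01 times more likely if S is true than if S is false.
Since LR > 1, the evidence supports S over ¬S.


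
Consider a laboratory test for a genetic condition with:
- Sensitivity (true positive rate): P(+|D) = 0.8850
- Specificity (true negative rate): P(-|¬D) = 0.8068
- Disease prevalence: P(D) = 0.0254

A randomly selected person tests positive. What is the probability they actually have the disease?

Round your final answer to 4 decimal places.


Let D = has disease, + = positive test

Given:
- P(D) = 0.0254 (prevalence)
- P(+|D) = 0.8850 (sensitivity)
- P(-|¬D) = 0.8068 (specificity)
- P(+|¬D) = 0.1932 (false positive rate = 1 - specificity)

Step 1: Find P(+)
P(+) = P(+|D)P(D) + P(+|¬D)P(¬D)
     = 0.8850 × 0.0254 + 0.1932 × 0.9746
     = 0.02247900 + 0.18829272
     = 0.21077172

Step 2: Apply Bayes' theorem for P(D|+)
P(D|+) = P(+|D)P(D) / P(+)
       = 0.02247900 / 0.21077172
       = 0.1067


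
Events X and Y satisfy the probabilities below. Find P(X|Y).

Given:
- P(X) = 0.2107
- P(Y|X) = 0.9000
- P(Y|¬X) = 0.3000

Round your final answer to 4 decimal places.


Bayes' theorem: P(X|Y) = P(Y|X) × P(X) / P(Y)

Step 1: Calculate P(Y) using law of total probability
P(Y) = P(Y|X)P(X) + P(Y|¬X)P(¬X)
     = 0.9000 × 0.2107 + 0.3000 × 0.7893
     = 0.18963000 + 0.23679000
     = 0.42642000

Step 2: Apply Bayes' theorem
P(X|Y) = P(Y|X) × P(X) / P(Y)
       = 0.18963000 / 0.42642000
       = 0.4447


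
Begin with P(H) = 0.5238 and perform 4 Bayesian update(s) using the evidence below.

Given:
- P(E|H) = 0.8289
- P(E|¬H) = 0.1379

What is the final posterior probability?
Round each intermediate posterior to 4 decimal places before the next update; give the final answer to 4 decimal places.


Sequential Bayesian updating:

Initial prior: P(H) = 0.5238

Update 1:
  P(E) = 0.8289 × 0.5238 + 0.1379 × 0.4762 = 0.43417782 + 0.06566798 = 0.49984580
  P(H|E) = 0.43417782 / 0.49984580 = 0.8686

Update 2:
  P(E) = 0.8289 × 0.8686 + 0.1379 × 0.1314 = 0.71998254 + 0.01812006 = 0.73810260
  P(H|E) = 0.71998254 / 0.73810260 = 0.9755

Update 3:
  P(E) = 0.8289 × 0.9755 + 0.1379 × 0.0245 = 0.80859195 + 0.00337855 = 0.81197050
  P(H|E) = 0.80859195 / 0.81197050 = 0.9958

Update 4:
  P(E) = 0.8289 × 0.9958 + 0.1379 × 0.0042 = 0.82541862 + 0.00057918 = 0.82599780
  P(H|E) = 0.82541862 / 0.82599780 = 0.9993

Final posterior: 0.9993


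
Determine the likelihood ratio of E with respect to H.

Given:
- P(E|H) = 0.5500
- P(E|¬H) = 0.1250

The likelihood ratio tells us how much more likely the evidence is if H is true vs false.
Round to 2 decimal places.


Likelihood Ratio (LR) = P(E|H) / P(E|¬H)

LR = 0.5500 / 0.1250
   = 4.40

The evidence is 4.40 times more likely if H is true than if H is false.
Because LR exceeds 1, E is evidence for H.


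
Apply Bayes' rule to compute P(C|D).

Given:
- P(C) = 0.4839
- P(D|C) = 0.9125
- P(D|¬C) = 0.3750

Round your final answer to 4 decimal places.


Bayes' theorem: P(C|D) = P(D|C) × P(C) / P(D)

Step 1: Calculate P(D) using law of total probability
P(D) = P(D|C)P(C) + P(D|¬C)P(¬C)
     = 0.9125 × 0.4839 + 0.3750 × 0.5161
     = 0.44155875 + 0.19353750
     = 0.63509625

Step 2: Apply Bayes' theorem
P(C|D) = P(D|C) × P(C) / P(D)
       = 0.44155875 / 0.63509625
       = 0.6953


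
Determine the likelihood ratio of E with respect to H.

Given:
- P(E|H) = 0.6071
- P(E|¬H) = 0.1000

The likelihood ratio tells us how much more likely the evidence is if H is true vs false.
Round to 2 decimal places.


Likelihood Ratio (LR) = P(E|H) / P(E|¬H)

LR = 0.6071 / 0.1000
   = 6.07

The evidence is 6.07 times more likely if H is true than if H is false.
Because LR exceeds 1, E is evidence for H.


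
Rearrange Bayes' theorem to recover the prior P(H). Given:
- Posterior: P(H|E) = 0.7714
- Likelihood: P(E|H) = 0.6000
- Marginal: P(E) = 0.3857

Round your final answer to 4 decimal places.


From Bayes' theorem: P(H|E) = P(E|H) × P(H) / P(E)

Rearranging for P(H):
P(H) = P(H|E) × P(E) / P(E|H)
     = 0.7714 × 0.3857 / 0.6000
     = 0.29752898 / 0.6000
     = 0.4959


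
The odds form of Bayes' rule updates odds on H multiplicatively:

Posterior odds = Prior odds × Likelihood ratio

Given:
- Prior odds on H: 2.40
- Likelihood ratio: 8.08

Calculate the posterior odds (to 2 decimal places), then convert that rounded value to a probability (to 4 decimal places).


Step 1: Calculate posterior odds
Posterior odds = Prior odds × LR
               = 2.40 × 8.08
               = 19.39

Step 2: Convert to probability
P(H|E) = Posterior odds / (1 + Posterior odds)
       = 19.39 / (1 + 19.39)
       = 19.39 / 20.39
       = 0.9510

The evidence increased P(H) from 0.7059 to 0.9510.


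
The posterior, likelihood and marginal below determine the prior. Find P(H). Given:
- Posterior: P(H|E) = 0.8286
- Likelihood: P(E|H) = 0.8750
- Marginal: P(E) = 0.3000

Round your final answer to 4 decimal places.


From Bayes' theorem: P(H|E) = P(E|H) × P(H) / P(E)

Rearranging for P(H):
P(H) = P(H|E) × P(E) / P(E|H)
     = 0.8286 × 0.3000 / 0.8750
     = 0.24858000 / 0.8750
     = 0.2841


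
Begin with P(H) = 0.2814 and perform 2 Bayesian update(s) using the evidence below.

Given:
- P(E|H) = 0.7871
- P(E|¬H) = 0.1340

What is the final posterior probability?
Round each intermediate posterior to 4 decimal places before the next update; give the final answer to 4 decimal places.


Sequential Bayesian updating:

Initial prior: P(H) = 0.2814

Update 1:
  P(E) = 0.7871 × 0.2814 + 0.1340 × 0.7186 = 0.22148994 + 0.09629240 = 0.31778234
  P(H|E) = 0.22148994 / 0.31778234 = 0.6970

Update 2:
  P(E) = 0.7871 × 0.6970 + 0.1340 × 0.3030 = 0.54860870 + 0.04060200 = 0.58921070
  P(H|E) = 0.54860870 / 0.58921070 = 0.9311

Final posterior: 0.9311


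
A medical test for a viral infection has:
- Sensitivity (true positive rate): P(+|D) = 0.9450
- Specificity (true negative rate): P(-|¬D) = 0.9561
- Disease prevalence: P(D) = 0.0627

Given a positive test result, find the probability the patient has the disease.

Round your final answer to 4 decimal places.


Let D = has disease, + = positive test

Given:
- P(D) = 0.0627 (prevalence)
- P(+|D) = 0.9450 (sensitivity)
- P(-|¬D) = 0.9561 (specificity)
- P(+|¬D) = 0.0439 (false positive rate = 1 - specificity)

Step 1: Find P(+)
P(+) = P(+|D)P(D) + P(+|¬D)P(¬D)
     = 0.9450 × 0.0627 + 0.0439 × 0.9373
     = 0.05925150 + 0.04114747
     = 0.10039897

Step 2: Apply Bayes' theorem for P(D|+)
P(D|+) = P(+|D)P(D) / P(+)
       = 0.05925150 / 0.10039897
       = 0.5902


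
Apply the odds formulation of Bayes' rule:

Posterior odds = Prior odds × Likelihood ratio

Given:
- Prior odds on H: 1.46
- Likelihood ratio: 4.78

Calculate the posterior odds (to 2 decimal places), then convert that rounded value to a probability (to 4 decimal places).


Step 1: Calculate posterior odds
Posterior odds = Prior odds × LR
               = 1.46 × 4.78
               = 6.98

Step 2: Convert to probability
P(H|E) = Posterior odds / (1 + Posterior odds)
       = 6.98 / (1 + 6.98)
       = 6.98 / 7.98
       = 0.8747

The evidence increased P(H) from 0.5935 to 0.8747.


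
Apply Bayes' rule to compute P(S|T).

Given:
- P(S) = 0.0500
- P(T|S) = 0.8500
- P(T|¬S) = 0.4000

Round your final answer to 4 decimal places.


Bayes' theorem: P(S|T) = P(T|S) × P(S) / P(T)

Step 1: Calculate P(T) using law of total probability
P(T) = P(T|S)P(S) + P(T|¬S)P(¬S)
     = 0.8500 × 0.0500 + 0.4000 × 0.9500
     = 0.04250000 + 0.38000000
     = 0.42250000

Step 2: Apply Bayes' theorem
P(S|T) = P(T|S) × P(S) / P(T)
       = 0.04250000 / 0.42250000
       = 0.1006


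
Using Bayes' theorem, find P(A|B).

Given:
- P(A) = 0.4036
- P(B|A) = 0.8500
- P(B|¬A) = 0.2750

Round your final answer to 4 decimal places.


Bayes' theorem: P(A|B) = P(B|A) × P(A) / P(B)

Step 1: Calculate P(B) using law of total probability
P(B) = P(B|A)P(A) + P(B|¬A)P(¬A)
     = 0.8500 × 0.4036 + 0.2750 × 0.5964
     = 0.34306000 + 0.16401000
     = 0.50707000

Step 2: Apply Bayes' theorem
P(A|B) = P(B|A) × P(A) / P(B)
       = 0.34306000 / 0.50707000
       = 0.6766


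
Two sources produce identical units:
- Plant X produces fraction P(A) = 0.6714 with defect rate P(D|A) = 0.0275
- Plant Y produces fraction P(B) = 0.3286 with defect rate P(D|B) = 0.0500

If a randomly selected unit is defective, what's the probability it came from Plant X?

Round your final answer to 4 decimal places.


Let A = from Plant X, D = defective

Given:
- P(A) = 0.6714, P(B) = 0.3286
- P(D|A) = 0.0275, P(D|B) = 0.0500

Step 1: Find P(D)
P(D) = P(D|A)P(A) + P(D|B)P(B)
     = 0.0275 × 0.6714 + 0.0500 × 0.3286
     = 0.01846350 + 0.01643000
     = 0.03489350

Step 2: Apply Bayes' theorem
P(A|D) = P(D|A)P(A) / P(D)
       = 0.01846350 / 0.03489350
       = 0.5291


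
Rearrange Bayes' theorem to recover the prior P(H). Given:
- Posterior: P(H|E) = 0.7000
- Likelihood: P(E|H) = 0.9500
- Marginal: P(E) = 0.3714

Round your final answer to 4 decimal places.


From Bayes' theorem: P(H|E) = P(E|H) × P(H) / P(E)

Rearranging for P(H):
P(H) = P(H|E) × P(E) / P(E|H)
     = 0.7000 × 0.3714 / 0.9500
     = 0.25998000 / 0.9500
     = 0.2737


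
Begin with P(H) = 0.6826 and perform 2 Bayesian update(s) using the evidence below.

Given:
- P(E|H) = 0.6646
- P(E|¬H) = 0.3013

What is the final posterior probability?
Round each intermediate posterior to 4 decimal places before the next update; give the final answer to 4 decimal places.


Sequential Bayesian updating:

Initial prior: P(H) = 0.6826

Update 1:
  P(E) = 0.6646 × 0.6826 + 0.3013 × 0.3174 = 0.45365596 + 0.09563262 = 0.54928858
  P(H|E) = 0.45365596 / 0.54928858 = 0.8259

Update 2:
  P(E) = 0.6646 × 0.8259 + 0.3013 × 0.1741 = 0.54889314 + 0.05245633 = 0.60134947
  P(H|E) = 0.54889314 / 0.60134947 = 0.9128

Final posterior: 0.9128


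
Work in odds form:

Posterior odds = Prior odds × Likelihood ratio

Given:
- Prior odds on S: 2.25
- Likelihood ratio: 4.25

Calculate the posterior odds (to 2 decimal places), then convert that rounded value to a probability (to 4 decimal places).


Step 1: Calculate posterior odds
Posterior odds = Prior odds × LR
               = 2.25 × 4.25
               = 9.56

Step 2: Convert to probability
P(S|E) = Posterior odds / (1 + Posterior odds)
       = 9.56 / (1 + 9.56)
       = 9.56 / 10.56
       = 0.9053

The evidence increased P(S) from 0.6923 to 0.9053.


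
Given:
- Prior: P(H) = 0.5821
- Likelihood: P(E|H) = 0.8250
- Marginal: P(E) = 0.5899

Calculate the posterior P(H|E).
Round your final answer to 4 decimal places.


Using Bayes' theorem:

P(H|E) = P(E|H) × P(H) / P(E)
       = 0.8250 × 0.5821 / 0.5899
       = 0.48023250 / 0.5899
       = 0.8141

The evidence strengthens our belief in H.
Prior: 0.5821 → Posterior: 0.8141


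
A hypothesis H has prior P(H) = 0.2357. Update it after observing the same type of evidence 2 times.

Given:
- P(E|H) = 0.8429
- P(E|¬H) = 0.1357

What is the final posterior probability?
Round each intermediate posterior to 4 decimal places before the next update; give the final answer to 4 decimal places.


Sequential Bayesian updating:

Initial prior: P(H) = 0.2357

Update 1:
  P(E) = 0.8429 × 0.2357 + 0.1357 × 0.7643 = 0.19867153 + 0.10371551 = 0.30238704
  P(H|E) = 0.19867153 / 0.30238704 = 0.6570

Update 2:
  P(E) = 0.8429 × 0.6570 + 0.1357 × 0.3430 = 0.55378530 + 0.04654510 = 0.60033040
  P(H|E) = 0.55378530 / 0.60033040 = 0.9225

Final posterior: 0.9225


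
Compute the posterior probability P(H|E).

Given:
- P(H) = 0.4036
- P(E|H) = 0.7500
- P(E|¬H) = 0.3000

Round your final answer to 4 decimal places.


Bayes' theorem: P(H|E) = P(E|H) × P(H) / P(E)

Step 1: Calculate P(E) using law of total probability
P(E) = P(E|H)P(H) + P(E|¬H)P(¬H)
     = 0.7500 × 0.4036 + 0.3000 × 0.5964
     = 0.30270000 + 0.17892000
     = 0.48162000

Step 2: Apply Bayes' theorem
P(H|E) = P(E|H) × P(H) / P(E)
       = 0.30270000 / 0.48162000
       = 0.6285


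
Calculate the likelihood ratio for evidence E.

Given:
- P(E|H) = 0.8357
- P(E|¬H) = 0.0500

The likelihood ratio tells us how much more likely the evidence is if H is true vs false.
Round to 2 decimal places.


Likelihood Ratio (LR) = P(E|H) / P(E|¬H)

LR = 0.8357 / 0.0500
   = 16.71

The evidence is 16.71 times more likely if H is true than if H is false.
LR > 1, so observing E raises the odds in favor of H.


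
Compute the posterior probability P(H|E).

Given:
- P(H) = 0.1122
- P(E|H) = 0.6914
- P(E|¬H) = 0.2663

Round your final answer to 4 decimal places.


Bayes' theorem: P(H|E) = P(E|H) × P(H) / P(E)

Step 1: Calculate P(E) using law of total probability
P(E) = P(E|H)P(H) + P(E|¬H)P(¬H)
     = 0.6914 × 0.1122 + 0.2663 × 0.8878
     = 0.07757508 + 0.23642114
     = 0.31399622

Step 2: Apply Bayes' theorem
P(H|E) = P(E|H) × P(H) / P(E)
       = 0.07757508 / 0.31399622
       = 0.2471


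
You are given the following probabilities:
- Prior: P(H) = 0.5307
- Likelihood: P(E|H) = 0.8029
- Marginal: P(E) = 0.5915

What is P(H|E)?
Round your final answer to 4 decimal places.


Using Bayes' theorem:

P(H|E) = P(E|H) × P(H) / P(E)
       = 0.8029 × 0.5307 / 0.5915
       = 0.42609903 / 0.5915
       = 0.7204

The evidence strengthens our belief in H.
Prior: 0.5307 → Posterior: 0.7204


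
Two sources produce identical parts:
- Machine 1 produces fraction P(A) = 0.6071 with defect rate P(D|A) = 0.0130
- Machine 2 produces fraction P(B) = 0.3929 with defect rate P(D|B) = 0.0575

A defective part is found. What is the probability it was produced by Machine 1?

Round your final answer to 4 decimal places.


Let A = from Machine 1, D = defective

Given:
- P(A) = 0.6071, P(B) = 0.3929
- P(D|A) = 0.0130, P(D|B) = 0.0575

Step 1: Find P(D)
P(D) = P(D|A)P(A) + P(D|B)P(B)
     = 0.0130 × 0.6071 + 0.0575 × 0.3929
     = 0.00789230 + 0.02259175
     = 0.03048405

Step 2: Apply Bayes' theorem
P(A|D) = P(D|A)P(A) / P(D)
       = 0.00789230 / 0.03048405
       = 0.2589


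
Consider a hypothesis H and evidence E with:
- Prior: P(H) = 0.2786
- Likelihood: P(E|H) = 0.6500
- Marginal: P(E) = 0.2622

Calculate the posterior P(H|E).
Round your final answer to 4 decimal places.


Using Bayes' theorem:

P(H|E) = P(E|H) × P(H) / P(E)
       = 0.6500 × 0.2786 / 0.2622
       = 0.18109000 / 0.2622
       = 0.6907

The evidence strengthens our belief in H.
Prior: 0.2786 → Posterior: 0.6907


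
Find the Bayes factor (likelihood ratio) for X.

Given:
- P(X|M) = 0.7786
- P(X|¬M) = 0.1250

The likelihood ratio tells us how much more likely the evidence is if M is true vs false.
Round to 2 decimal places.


Likelihood Ratio (LR) = P(X|M) / P(X|¬M)

LR = 0.7786 / 0.1250
   = 6.23

The evidence is 6.23 times more likely if M is true than if M is false.
LR > 1, so observing X raises the odds in favor of M.


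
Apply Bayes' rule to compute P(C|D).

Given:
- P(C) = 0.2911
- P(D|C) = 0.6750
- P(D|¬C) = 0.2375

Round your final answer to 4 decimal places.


Bayes' theorem: P(C|D) = P(D|C) × P(C) / P(D)

Step 1: Calculate P(D) using law of total probability
P(D) = P(D|C)P(C) + P(D|¬C)P(¬C)
     = 0.6750 × 0.2911 + 0.2375 × 0.7089
     = 0.19649250 + 0.16836375
     = 0.36485625

Step 2: Apply Bayes' theorem
P(C|D) = P(D|C) × P(C) / P(D)
       = 0.19649250 / 0.36485625
       = 0.5385


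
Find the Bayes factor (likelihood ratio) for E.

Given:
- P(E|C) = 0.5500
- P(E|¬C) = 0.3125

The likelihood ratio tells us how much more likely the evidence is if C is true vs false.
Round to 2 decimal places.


Likelihood Ratio (LR) = P(E|C) / P(E|¬C)

LR = 0.5500 / 0.3125
   = 1.76

The evidence is 1.76 times more likely if C is true than if C is false.
LR > 1, so observing E raises the odds in favor of C.


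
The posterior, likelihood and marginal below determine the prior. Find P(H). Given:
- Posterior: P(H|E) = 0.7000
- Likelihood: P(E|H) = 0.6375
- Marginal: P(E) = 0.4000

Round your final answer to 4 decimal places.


From Bayes' theorem: P(H|E) = P(E|H) × P(H) / P(E)

Rearranging for P(H):
P(H) = P(H|E) × P(E) / P(E|H)
     = 0.7000 × 0.4000 / 0.6375
     = 0.28000000 / 0.6375
     = 0.4392


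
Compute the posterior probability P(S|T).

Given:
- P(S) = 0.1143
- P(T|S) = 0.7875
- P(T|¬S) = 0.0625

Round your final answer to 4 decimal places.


Bayes' theorem: P(S|T) = P(T|S) × P(S) / P(T)

Step 1: Calculate P(T) using law of total probability
P(T) = P(T|S)P(S) + P(T|¬S)P(¬S)
     = 0.7875 × 0.1143 + 0.0625 × 0.8857
     = 0.09001125 + 0.05535625
     = 0.14536750

Step 2: Apply Bayes' theorem
P(S|T) = P(T|S) × P(S) / P(T)
       = 0.09001125 / 0.14536750
       = 0.6192


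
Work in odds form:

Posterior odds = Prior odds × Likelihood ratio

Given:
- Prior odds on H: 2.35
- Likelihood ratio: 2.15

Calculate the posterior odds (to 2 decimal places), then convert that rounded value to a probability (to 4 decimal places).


Step 1: Calculate posterior odds
Posterior odds = Prior odds × LR
               = 2.35 × 2.15
               = 5.05

Step 2: Convert to probability
P(H|E) = Posterior odds / (1 + Posterior odds)
       = 5.05 / (1 + 5.05)
       = 5.05 / 6.05
       = 0.8347

The evidence increased P(H) from 0.7015 to 0.8347.


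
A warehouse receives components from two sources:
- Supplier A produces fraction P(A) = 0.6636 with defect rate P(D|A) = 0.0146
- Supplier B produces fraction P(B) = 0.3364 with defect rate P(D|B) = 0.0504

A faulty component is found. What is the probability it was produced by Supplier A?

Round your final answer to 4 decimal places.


Let A = from Supplier A, D = faulty

Given:
- P(A) = 0.6636, P(B) = 0.3364
- P(D|A) = 0.0146, P(D|B) = 0.0504

Step 1: Find P(D)
P(D) = P(D|A)P(A) + P(D|B)P(B)
     = 0.0146 × 0.6636 + 0.0504 × 0.3364
     = 0.00968856 + 0.01695456
     = 0.02664312

Step 2: Apply Bayes' theorem
P(A|D) = P(D|A)P(A) / P(D)
       = 0.00968856 / 0.02664312
       = 0.3636


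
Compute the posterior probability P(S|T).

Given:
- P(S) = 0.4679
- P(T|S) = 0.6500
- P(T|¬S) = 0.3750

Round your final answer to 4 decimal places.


Bayes' theorem: P(S|T) = P(T|S) × P(S) / P(T)

Step 1: Calculate P(T) using law of total probability
P(T) = P(T|S)P(S) + P(T|¬S)P(¬S)
     = 0.6500 × 0.4679 + 0.3750 × 0.5321
     = 0.30413500 + 0.19953750
     = 0.50367250

Step 2: Apply Bayes' theorem
P(S|T) = P(T|S) × P(S) / P(T)
       = 0.30413500 / 0.50367250
       = 0.6038


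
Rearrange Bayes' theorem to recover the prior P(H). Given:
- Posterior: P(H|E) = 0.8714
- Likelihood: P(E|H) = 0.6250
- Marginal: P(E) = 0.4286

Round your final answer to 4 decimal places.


From Bayes' theorem: P(H|E) = P(E|H) × P(H) / P(E)

Rearranging for P(H):
P(H) = P(H|E) × P(E) / P(E|H)
     = 0.8714 × 0.4286 / 0.6250
     = 0.37348204 / 0.6250
     = 0.5976


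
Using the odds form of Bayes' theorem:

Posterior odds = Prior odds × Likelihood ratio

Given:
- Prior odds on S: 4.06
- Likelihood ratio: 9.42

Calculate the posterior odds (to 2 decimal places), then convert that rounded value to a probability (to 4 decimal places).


Step 1: Calculate posterior odds
Posterior odds = Prior odds × LR
               = 4.06 × 9.42
               = 38.25

Step 2: Convert to probability
P(S|E) = Posterior odds / (1 + Posterior odds)
       = 38.25 / (1 + 38.25)
       = 38.25 / 39.25
       = 0.9745

The evidence increased P(S) from 0.8024 to 0.9745.


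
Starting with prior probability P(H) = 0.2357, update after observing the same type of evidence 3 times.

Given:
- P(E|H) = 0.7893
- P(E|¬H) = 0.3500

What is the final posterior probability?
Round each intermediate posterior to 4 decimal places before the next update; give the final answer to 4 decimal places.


Sequential Bayesian updating:

Initial prior: P(H) = 0.2357

Update 1:
  P(E) = 0.7893 × 0.2357 + 0.3500 × 0.7643 = 0.18603801 + 0.26750500 = 0.45354301
  P(H|E) = 0.18603801 / 0.45354301 = 0.4102

Update 2:
  P(E) = 0.7893 × 0.4102 + 0.3500 × 0.5898 = 0.32377086 + 0.20643000 = 0.53020086
  P(H|E) = 0.32377086 / 0.53020086 = 0.6107

Update 3:
  P(E) = 0.7893 × 0.6107 + 0.3500 × 0.3893 = 0.48202551 + 0.13625500 = 0.61828051
  P(H|E) = 0.48202551 / 0.61828051 = 0.7796

Final posterior: 0.7796


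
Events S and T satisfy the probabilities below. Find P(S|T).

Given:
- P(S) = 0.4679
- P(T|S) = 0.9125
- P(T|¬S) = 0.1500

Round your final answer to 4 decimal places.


Bayes' theorem: P(S|T) = P(T|S) × P(S) / P(T)

Step 1: Calculate P(T) using law of total probability
P(T) = P(T|S)P(S) + P(T|¬S)P(¬S)
     = 0.9125 × 0.4679 + 0.1500 × 0.5321
     = 0.42695875 + 0.07981500
     = 0.50677375

Step 2: Apply Bayes' theorem
P(S|T) = P(T|S) × P(S) / P(T)
       = 0.42695875 / 0.50677375
       = 0.8425


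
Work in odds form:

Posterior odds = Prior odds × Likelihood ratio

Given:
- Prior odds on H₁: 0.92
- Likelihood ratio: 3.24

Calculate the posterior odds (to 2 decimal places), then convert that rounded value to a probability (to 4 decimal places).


Step 1: Calculate posterior odds
Posterior odds = Prior odds × LR
               = 0.92 × 3.24
               = 2.98

Step 2: Convert to probability
P(H₁|E) = Posterior odds / (1 + Posterior odds)
       = 2.98 / (1 + 2.98)
       = 2.98 / 3.98
       = 0.7487

The evidence increased P(H₁) from 0.4792 to 0.7487.


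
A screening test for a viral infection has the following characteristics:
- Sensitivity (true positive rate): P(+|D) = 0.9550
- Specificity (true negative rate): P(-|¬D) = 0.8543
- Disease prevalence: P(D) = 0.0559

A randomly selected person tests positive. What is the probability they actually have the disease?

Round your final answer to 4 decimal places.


Let D = has disease, + = positive test

Given:
- P(D) = 0.0559 (prevalence)
- P(+|D) = 0.9550 (sensitivity)
- P(-|¬D) = 0.8543 (specificity)
- P(+|¬D) = 0.1457 (false positive rate = 1 - specificity)

Step 1: Find P(+)
P(+) = P(+|D)P(D) + P(+|¬D)P(¬D)
     = 0.9550 × 0.0559 + 0.1457 × 0.9441
     = 0.05338450 + 0.13755537
     = 0.19093987

Step 2: Apply Bayes' theorem for P(D|+)
P(D|+) = P(+|D)P(D) / P(+)
       = 0.05338450 / 0.19093987
       = 0.2796


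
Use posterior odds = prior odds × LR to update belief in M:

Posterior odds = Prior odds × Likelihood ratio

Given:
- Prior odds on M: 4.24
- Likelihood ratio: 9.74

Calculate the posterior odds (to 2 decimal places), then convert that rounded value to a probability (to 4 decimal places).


Step 1: Calculate posterior odds
Posterior odds = Prior odds × LR
               = 4.24 × 9.74
               = 41.30

Step 2: Convert to probability
P(M|E) = Posterior odds / (1 + Posterior odds)
       = 41.30 / (1 + 41.30)
       = 41.30 / 42.30
       = 0.9764

The evidence increased P(M) from 0.8092 to 0.9764.


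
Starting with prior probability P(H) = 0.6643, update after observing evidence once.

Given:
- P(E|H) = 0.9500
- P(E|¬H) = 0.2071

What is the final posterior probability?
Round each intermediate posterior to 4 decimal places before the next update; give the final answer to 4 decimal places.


Sequential Bayesian updating:

Initial prior: P(H) = 0.6643

Update 1:
  P(E) = 0.9500 × 0.6643 + 0.2071 × 0.3357 = 0.63108500 + 0.06952347 = 0.70060847
  P(H|E) = 0.63108500 / 0.70060847 = 0.9008

Final posterior: 0.9008


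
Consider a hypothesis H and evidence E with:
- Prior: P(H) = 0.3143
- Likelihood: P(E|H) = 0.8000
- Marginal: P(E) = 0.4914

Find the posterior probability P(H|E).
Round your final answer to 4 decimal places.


Using Bayes' theorem:

P(H|E) = P(E|H) × P(H) / P(E)
       = 0.8000 × 0.3143 / 0.4914
       = 0.25144000 / 0.4914
       = 0.5117

The evidence strengthens our belief in H.
Prior: 0.3143 → Posterior: 0.5117


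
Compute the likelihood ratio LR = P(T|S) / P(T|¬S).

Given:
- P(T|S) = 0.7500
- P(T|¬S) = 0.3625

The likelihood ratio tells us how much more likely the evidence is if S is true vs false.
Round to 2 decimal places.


Likelihood Ratio (LR) = P(T|S) / P(T|¬S)

LR = 0.7500 / 0.3625
   = 2.07

The evidence is 2.07 times more likely if S is true than if S is false.
LR > 1, so observing T raises the odds in favor of S.


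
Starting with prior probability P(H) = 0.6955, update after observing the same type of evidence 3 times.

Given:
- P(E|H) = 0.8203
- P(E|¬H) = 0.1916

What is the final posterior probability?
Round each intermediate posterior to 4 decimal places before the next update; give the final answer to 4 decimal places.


Sequential Bayesian updating:

Initial prior: P(H) = 0.6955

Update 1:
  P(E) = 0.8203 × 0.6955 + 0.1916 × 0.3045 = 0.57051865 + 0.05834220 = 0.62886085
  P(H|E) = 0.57051865 / 0.62886085 = 0.9072

Update 2:
  P(E) = 0.8203 × 0.9072 + 0.1916 × 0.0928 = 0.74417616 + 0.01778048 = 0.76195664
  P(H|E) = 0.74417616 / 0.76195664 = 0.9767

Update 3:
  P(E) = 0.8203 × 0.9767 + 0.1916 × 0.0233 = 0.80118701 + 0.00446428 = 0.80565129
  P(H|E) = 0.80118701 / 0.80565129 = 0.9945

Final posterior: 0.9945


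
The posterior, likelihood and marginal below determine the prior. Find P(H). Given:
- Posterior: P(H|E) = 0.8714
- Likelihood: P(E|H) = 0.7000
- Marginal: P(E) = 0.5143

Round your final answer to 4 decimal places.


From Bayes' theorem: P(H|E) = P(E|H) × P(H) / P(E)

Rearranging for P(H):
P(H) = P(H|E) × P(E) / P(E|H)
     = 0.8714 × 0.5143 / 0.7000
     = 0.44816102 / 0.7000
     = 0.6402


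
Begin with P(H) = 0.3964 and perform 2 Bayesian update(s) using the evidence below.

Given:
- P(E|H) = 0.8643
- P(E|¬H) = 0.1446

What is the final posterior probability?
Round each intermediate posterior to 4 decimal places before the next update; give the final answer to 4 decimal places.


Sequential Bayesian updating:

Initial prior: P(H) = 0.3964

Update 1:
  P(E) = 0.8643 × 0.3964 + 0.1446 × 0.6036 = 0.34260852 + 0.08728056 = 0.42988908
  P(H|E) = 0.34260852 / 0.42988908 = 0.7970

Update 2:
  P(E) = 0.8643 × 0.7970 + 0.1446 × 0.2030 = 0.68884710 + 0.02935380 = 0.71820090
  P(H|E) = 0.68884710 / 0.71820090 = 0.9591

Final posterior: 0.9591


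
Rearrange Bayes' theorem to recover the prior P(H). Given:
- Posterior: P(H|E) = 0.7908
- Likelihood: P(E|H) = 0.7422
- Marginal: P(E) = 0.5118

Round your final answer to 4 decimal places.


From Bayes' theorem: P(H|E) = P(E|H) × P(H) / P(E)

Rearranging for P(H):
P(H) = P(H|E) × P(E) / P(E|H)
     = 0.7908 × 0.5118 / 0.7422
     = 0.40473144 / 0.7422
     = 0.5453


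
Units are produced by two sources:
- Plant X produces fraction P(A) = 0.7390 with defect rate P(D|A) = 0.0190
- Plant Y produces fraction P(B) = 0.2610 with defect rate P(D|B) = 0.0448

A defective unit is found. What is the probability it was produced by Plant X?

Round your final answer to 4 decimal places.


Let A = from Plant X, D = defective

Given:
- P(A) = 0.7390, P(B) = 0.2610
- P(D|A) = 0.0190, P(D|B) = 0.0448

Step 1: Find P(D)
P(D) = P(D|A)P(A) + P(D|B)P(B)
     = 0.0190 × 0.7390 + 0.0448 × 0.2610
     = 0.01404100 + 0.01169280
     = 0.02573380

Step 2: Apply Bayes' theorem
P(A|D) = P(D|A)P(A) / P(D)
       = 0.01404100 / 0.02573380
       = 0.5456


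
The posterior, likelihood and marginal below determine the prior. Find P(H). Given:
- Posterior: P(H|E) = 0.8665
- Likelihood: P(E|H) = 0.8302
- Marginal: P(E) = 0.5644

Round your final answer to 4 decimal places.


From Bayes' theorem: P(H|E) = P(E|H) × P(H) / P(E)

Rearranging for P(H):
P(H) = P(H|E) × P(E) / P(E|H)
     = 0.8665 × 0.5644 / 0.8302
     = 0.48905260 / 0.8302
     = 0.5891


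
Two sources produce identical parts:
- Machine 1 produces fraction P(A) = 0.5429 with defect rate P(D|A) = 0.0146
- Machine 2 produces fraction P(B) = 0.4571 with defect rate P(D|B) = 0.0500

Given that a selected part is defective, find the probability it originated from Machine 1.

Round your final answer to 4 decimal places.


Let A = from Machine 1, D = defective

Given:
- P(A) = 0.5429, P(B) = 0.4571
- P(D|A) = 0.0146, P(D|B) = 0.0500

Step 1: Find P(D)
P(D) = P(D|A)P(A) + P(D|B)P(B)
     = 0.0146 × 0.5429 + 0.0500 × 0.4571
     = 0.00792634 + 0.02285500
     = 0.03078134

Step 2: Apply Bayes' theorem
P(A|D) = P(D|A)P(A) / P(D)
       = 0.00792634 / 0.03078134
       = 0.2575


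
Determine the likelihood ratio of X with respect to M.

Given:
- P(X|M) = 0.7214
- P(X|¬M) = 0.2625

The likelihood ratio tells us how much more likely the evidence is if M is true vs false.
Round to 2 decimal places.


Likelihood Ratio (LR) = P(X|M) / P(X|¬M)

LR = 0.7214 / 0.2625
   = 2.75

The evidence is 2.75 times more likely if M is true than if M is false.
LR > 1, so observing X raises the odds in favor of M.


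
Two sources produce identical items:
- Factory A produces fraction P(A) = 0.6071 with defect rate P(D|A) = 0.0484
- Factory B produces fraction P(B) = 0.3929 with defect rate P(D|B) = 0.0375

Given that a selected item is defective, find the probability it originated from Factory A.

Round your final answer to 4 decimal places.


Let A = from Factory A, D = defective

Given:
- P(A) = 0.6071, P(B) = 0.3929
- P(D|A) = 0.0484, P(D|B) = 0.0375

Step 1: Find P(D)
P(D) = P(D|A)P(A) + P(D|B)P(B)
     = 0.0484 × 0.6071 + 0.0375 × 0.3929
     = 0.02938364 + 0.01473375
     = 0.04411739

Step 2: Apply Bayes' theorem
P(A|D) = P(D|A)P(A) / P(D)
       = 0.02938364 / 0.04411739
       = 0.6660


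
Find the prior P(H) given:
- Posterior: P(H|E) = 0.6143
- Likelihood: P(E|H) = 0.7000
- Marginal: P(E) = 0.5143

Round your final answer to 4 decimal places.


From Bayes' theorem: P(H|E) = P(E|H) × P(H) / P(E)

Rearranging for P(H):
P(H) = P(H|E) × P(E) / P(E|H)
     = 0.6143 × 0.5143 / 0.7000
     = 0.31593449 / 0.7000
     = 0.4513


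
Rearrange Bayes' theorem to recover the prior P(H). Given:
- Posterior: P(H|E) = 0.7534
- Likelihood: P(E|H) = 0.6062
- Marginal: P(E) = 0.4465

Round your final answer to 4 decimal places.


From Bayes' theorem: P(H|E) = P(E|H) × P(H) / P(E)

Rearranging for P(H):
P(H) = P(H|E) × P(E) / P(E|H)
     = 0.7534 × 0.4465 / 0.6062
     = 0.33639310 / 0.6062
     = 0.5549


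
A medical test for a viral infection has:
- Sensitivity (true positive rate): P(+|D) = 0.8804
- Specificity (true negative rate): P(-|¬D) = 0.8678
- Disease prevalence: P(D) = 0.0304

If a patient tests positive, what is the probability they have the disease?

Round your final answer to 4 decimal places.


Let D = has disease, + = positive test

Given:
- P(D) = 0.0304 (prevalence)
- P(+|D) = 0.8804 (sensitivity)
- P(-|¬D) = 0.8678 (specificity)
- P(+|¬D) = 0.1322 (false positive rate = 1 - specificity)

Step 1: Find P(+)
P(+) = P(+|D)P(D) + P(+|¬D)P(¬D)
     = 0.8804 × 0.0304 + 0.1322 × 0.9696
     = 0.02676416 + 0.12818112
     = 0.15494528

Step 2: Apply Bayes' theorem for P(D|+)
P(D|+) = P(+|D)P(D) / P(+)
       = 0.02676416 / 0.15494528
       = 0.1727


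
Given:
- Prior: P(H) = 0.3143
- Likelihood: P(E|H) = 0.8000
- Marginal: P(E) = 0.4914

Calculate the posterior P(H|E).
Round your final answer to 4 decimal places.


Using Bayes' theorem:

P(H|E) = P(E|H) × P(H) / P(E)
       = 0.8000 × 0.3143 / 0.4914
       = 0.25144000 / 0.4914
       = 0.5117

The evidence strengthens our belief in H.
Prior: 0.3143 → Posterior: 0.5117


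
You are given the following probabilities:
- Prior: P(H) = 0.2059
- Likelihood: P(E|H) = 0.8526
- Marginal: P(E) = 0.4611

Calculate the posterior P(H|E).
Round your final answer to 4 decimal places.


Using Bayes' theorem:

P(H|E) = P(E|H) × P(H) / P(E)
       = 0.8526 × 0.2059 / 0.4611
       = 0.17555034 / 0.4611
       = 0.3807

The evidence strengthens our belief in H.
Prior: 0.2059 → Posterior: 0.3807


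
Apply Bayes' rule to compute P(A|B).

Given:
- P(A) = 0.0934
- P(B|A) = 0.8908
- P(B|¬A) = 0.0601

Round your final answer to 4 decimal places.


Bayes' theorem: P(A|B) = P(B|A) × P(A) / P(B)

Step 1: Calculate P(B) using law of total probability
P(B) = P(B|A)P(A) + P(B|¬A)P(¬A)
     = 0.8908 × 0.0934 + 0.0601 × 0.9066
     = 0.08320072 + 0.05448666
     = 0.13768738

Step 2: Apply Bayes' theorem
P(A|B) = P(B|A) × P(A) / P(B)
       = 0.08320072 / 0.13768738
       = 0.6043


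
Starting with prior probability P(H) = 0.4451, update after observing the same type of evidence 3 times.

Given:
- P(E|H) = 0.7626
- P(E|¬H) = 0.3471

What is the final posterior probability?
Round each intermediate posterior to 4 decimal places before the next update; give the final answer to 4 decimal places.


Sequential Bayesian updating:

Initial prior: P(H) = 0.4451

Update 1:
  P(E) = 0.7626 × 0.4451 + 0.3471 × 0.5549 = 0.33943326 + 0.19260579 = 0.53203905
  P(H|E) = 0.33943326 / 0.53203905 = 0.6380

Update 2:
  P(E) = 0.7626 × 0.6380 + 0.3471 × 0.3620 = 0.48653880 + 0.12565020 = 0.61218900
  P(H|E) = 0.48653880 / 0.61218900 = 0.7948

Update 3:
  P(E) = 0.7626 × 0.7948 + 0.3471 × 0.2052 = 0.60611448 + 0.07122492 = 0.67733940
  P(H|E) = 0.60611448 / 0.67733940 = 0.8948

Final posterior: 0.8948


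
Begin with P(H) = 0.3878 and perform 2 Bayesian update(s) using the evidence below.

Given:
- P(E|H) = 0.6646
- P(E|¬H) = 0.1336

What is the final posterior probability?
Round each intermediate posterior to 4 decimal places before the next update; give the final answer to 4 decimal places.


Sequential Bayesian updating:

Initial prior: P(H) = 0.3878

Update 1:
  P(E) = 0.6646 × 0.3878 + 0.1336 × 0.6122 = 0.25773188 + 0.08178992 = 0.33952180
  P(H|E) = 0.25773188 / 0.33952180 = 0.7591

Update 2:
  P(E) = 0.6646 × 0.7591 + 0.1336 × 0.2409 = 0.50449786 + 0.03218424 = 0.53668210
  P(H|E) = 0.50449786 / 0.53668210 = 0.9400

Final posterior: 0.9400


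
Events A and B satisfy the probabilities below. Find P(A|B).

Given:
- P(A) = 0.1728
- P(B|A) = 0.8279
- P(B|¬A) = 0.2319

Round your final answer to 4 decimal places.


Bayes' theorem: P(A|B) = P(B|A) × P(A) / P(B)

Step 1: Calculate P(B) using law of total probability
P(B) = P(B|A)P(A) + P(B|¬A)P(¬A)
     = 0.8279 × 0.1728 + 0.2319 × 0.8272
     = 0.14306112 + 0.19182768
     = 0.33488880

Step 2: Apply Bayes' theorem
P(A|B) = P(B|A) × P(A) / P(B)
       = 0.14306112 / 0.33488880
       = 0.4272


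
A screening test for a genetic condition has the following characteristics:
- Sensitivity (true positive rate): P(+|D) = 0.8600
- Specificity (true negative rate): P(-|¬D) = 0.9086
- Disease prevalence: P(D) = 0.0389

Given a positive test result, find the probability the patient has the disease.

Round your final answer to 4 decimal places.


Let D = has disease, + = positive test

Given:
- P(D) = 0.0389 (prevalence)
- P(+|D) = 0.8600 (sensitivity)
- P(-|¬D) = 0.9086 (specificity)
- P(+|¬D) = 0.0914 (false positive rate = 1 - specificity)

Step 1: Find P(+)
P(+) = P(+|D)P(D) + P(+|¬D)P(¬D)
     = 0.8600 × 0.0389 + 0.0914 × 0.9611
     = 0.03345400 + 0.08784454
     = 0.12129854

Step 2: Apply Bayes' theorem for P(D|+)
P(D|+) = P(+|D)P(D) / P(+)
       = 0.03345400 / 0.12129854
       = 0.2758


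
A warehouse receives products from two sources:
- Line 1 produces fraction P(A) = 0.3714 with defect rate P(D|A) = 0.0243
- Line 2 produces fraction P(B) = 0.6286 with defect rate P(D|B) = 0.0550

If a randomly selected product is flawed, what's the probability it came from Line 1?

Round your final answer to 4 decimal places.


Let A = from Line 1, D = flawed

Given:
- P(A) = 0.3714, P(B) = 0.6286
- P(D|A) = 0.0243, P(D|B) = 0.0550

Step 1: Find P(D)
P(D) = P(D|A)P(A) + P(D|B)P(B)
     = 0.0243 × 0.3714 + 0.0550 × 0.6286
     = 0.00902502 + 0.03457300
     = 0.04359802

Step 2: Apply Bayes' theorem
P(A|D) = P(D|A)P(A) / P(D)
       = 0.00902502 / 0.04359802
       = 0.2070


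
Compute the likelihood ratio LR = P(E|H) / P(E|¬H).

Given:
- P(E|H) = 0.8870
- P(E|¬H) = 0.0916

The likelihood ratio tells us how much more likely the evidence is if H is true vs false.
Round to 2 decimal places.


Likelihood Ratio (LR) = P(E|H) / P(E|¬H)

LR = 0.8870 / 0.0916
   = 9.68

The evidence is 9.68 times more likely if H is true than if H is false.
LR > 1, so observing E raises the odds in favor of H.
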